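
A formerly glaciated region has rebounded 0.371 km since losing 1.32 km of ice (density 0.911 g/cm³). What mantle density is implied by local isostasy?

3.24 g/cm³

ρ_m = ρ_ice t / u = 0.911 × 1.32 km/0.371 km = 3.24 g/cm³.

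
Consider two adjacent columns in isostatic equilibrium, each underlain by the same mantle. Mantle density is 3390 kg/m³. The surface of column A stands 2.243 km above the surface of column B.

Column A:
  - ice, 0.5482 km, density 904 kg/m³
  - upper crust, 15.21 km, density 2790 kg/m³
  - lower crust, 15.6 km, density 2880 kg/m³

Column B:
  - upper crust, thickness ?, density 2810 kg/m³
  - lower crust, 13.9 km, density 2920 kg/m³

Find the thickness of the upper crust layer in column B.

7.43 km

Take the compensation level at the base of the deeper column (depth z_c below the surface of column A) and equate Σ ρ_i t_i down to z_c; mantle fills any gap and the z_c terms cancel.
Column A: 0.5482×904 + 15.21×2790 + 15.6×2880 + (z_c − 31.3582)×3390
Column B: 2.243×0 + x×2810 + 13.9×2920 + (z_c − 2.243 − 13.9 − x)×3390
The z_c×3390 term appears on both sides and cancels. Collect the known terms of each column as K = Σ(ρt)_known − 3390 × (depth of known layers): K_A = 87859.4728 − 3390×31.3582 = −18444.8252; K_B = 40588 − 3390×(2.243 + 13.9) = −14136.77.
Balance: K_A = K_B − x×(3390 − 2810), so x = (K_B − K_A)/(3390 − 2810) = 4308.06/580 = 7.43 km.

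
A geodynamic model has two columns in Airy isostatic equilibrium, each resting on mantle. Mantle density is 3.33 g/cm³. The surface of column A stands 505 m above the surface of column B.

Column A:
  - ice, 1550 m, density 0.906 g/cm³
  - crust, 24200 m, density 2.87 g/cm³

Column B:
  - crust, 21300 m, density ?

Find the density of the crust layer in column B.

Take the compensation level at the base of the deeper column (depth z_c below the surface of column A) and equate Σ ρ_i t_i down to z_c; mantle fills any gap and the z_c terms cancel.
Column A: 1550×0.906 + 24200×2.87 + (z_c − 25750)×3.33
Column B: 505×0 + 21300×ρ + (z_c − 505 − 21300)×3.33
The z_c×3.33 term appears on both sides and cancels. Collect the known terms of each column as K = Σ(ρt)_known − 3.33 × (depth of known layers): K_A = 70858.3 − 3.33×25750 = −14889.2; K_B = 0 − 3.33×(505 + 21300) = −72610.65.
Balance: K_A = K_B + 21300×ρ, so ρ = (K_A − K_B)/21300 = 57721.5/21300 = 2.71 g/cm³.

2.71 g/cm³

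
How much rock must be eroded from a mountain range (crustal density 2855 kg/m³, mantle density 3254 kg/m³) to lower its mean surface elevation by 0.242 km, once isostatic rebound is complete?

1.97 km

Net drop Δ = e − u = e − e ρ_c/ρ_m = e (ρ_m − ρ_c)/ρ_m.
e = Δ ρ_m/(ρ_m − ρ_c) = 0.242 km × 3254/399 = 1.97 km.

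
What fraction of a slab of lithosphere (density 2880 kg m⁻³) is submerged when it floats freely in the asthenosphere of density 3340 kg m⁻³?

0.862

Submerged fraction = ρ_obj/ρ_fluid = 2880/3340 = 0.862.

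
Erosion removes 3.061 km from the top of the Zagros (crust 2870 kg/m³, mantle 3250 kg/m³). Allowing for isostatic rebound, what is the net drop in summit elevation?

0.358 km

Rebound u = e ρ_c/ρ_m = 3.061 km × 2870/3250 = 2.703 km.
Net surface drop = e − u = 3.061 km − 2.703 km = e (ρ_m − ρ_c)/ρ_m = 0.358 km.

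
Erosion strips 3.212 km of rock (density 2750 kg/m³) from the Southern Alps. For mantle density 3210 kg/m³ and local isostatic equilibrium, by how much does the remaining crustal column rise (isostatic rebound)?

2.75 km

Unloading: uplift u = e ρ_c/ρ_m = 3.212 km × 2750/3210 = 2.75 km.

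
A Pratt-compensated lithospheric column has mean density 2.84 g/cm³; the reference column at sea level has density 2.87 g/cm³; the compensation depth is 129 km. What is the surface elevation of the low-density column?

1.36 km

ρ_ref D = ρ (D + h) → h = D (ρ_ref − ρ)/ρ.
h = 129 km × (2.87 − 2.84)/2.84 = 1.36 km.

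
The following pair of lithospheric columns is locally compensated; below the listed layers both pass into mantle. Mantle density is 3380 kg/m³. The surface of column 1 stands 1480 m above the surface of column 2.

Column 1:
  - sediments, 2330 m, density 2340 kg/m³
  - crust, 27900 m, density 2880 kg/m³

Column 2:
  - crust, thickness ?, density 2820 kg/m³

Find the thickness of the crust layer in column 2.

20300 m

Take the compensation level at the base of the deeper column (depth z_c below the surface of column 1) and equate Σ ρ_i t_i down to z_c; mantle fills any gap and the z_c terms cancel.
Column 1: 2330×2340 + 27900×2880 + (z_c − 30230)×3380
Column 2: 1480×0 + x×2820 + (z_c − 1480 − 0 − x)×3380
The z_c×3380 term appears on both sides and cancels. Collect the known terms of each column as K = Σ(ρt)_known − 3380 × (depth of known layers): K_1 = 85804200 − 3380×30230 = −16373200; K_2 = 0 − 3380×(1480 + 0) = −5002400.
Balance: K_1 = K_2 − x×(3380 − 2820), so x = (K_2 − K_1)/(3380 − 2820) = 11370800/560 = 20300 m.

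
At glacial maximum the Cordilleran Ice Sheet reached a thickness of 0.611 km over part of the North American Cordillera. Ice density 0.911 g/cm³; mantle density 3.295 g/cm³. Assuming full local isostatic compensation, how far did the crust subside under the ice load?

0.169 km

Equating mass per unit area of the two columns: the ice load ρ_ice t is balanced by mantle displaced below, ρ_m s.
s = t ρ_ice / ρ_m = 0.611 km × 0.911/3.295 = 0.169 km.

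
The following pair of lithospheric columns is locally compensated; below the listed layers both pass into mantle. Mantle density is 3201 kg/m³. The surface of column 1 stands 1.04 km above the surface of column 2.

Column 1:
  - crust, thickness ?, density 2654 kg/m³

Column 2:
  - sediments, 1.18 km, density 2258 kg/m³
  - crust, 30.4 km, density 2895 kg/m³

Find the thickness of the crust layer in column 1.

25.1 km

Take the compensation level at the base of the deeper column (depth z_c below the surface of column 1) and equate Σ ρ_i t_i down to z_c; mantle fills any gap and the z_c terms cancel.
Column 1: x×2654 + (z_c − 0 − x)×3201
Column 2: 1.04×0 + 1.18×2258 + 30.4×2895 + (z_c − 1.04 − 31.58)×3201
The z_c×3201 term appears on both sides and cancels. Collect the known terms of each column as K = Σ(ρt)_known − 3201 × (depth of known layers): K_1 = 0 − 3201×0 = 0; K_2 = 90672.44 − 3201×(1.04 + 31.58) = −13744.18.
Balance: K_1 − x×(3201 − 2654) = K_2, so x = (K_1 − K_2)/(3201 − 2654) = 13744.2/547 = 25.1 km.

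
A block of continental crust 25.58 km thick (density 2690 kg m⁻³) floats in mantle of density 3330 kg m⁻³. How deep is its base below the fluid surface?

Draft d = t ρ_obj/ρ_fluid = 25.58 km × 2690/3330 = 20.7 km.

20.7 km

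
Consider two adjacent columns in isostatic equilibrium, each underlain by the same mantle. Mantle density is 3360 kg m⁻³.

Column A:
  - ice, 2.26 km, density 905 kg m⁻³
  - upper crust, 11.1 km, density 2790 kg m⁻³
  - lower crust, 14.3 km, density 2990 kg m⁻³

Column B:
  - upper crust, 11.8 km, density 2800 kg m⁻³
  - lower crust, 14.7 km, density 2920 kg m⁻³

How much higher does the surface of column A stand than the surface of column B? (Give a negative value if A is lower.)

1.22 km

For any compensation level in the mantle, the mantle terms cancel and isostasy reduces to e = (Σt_A − Σt_B) − (Σ(ρt)_A − Σ(ρt)_B) / ρ_m.
Σt_A = 27.66 km; Σt_B = 26.5 km; Σ(ρt)_A = 75771.3; Σ(ρt)_B = 75964 (in km·kg m⁻³).
e = (27.66 − 26.5) − (75771.3 − 75964) / 3360 = 1.22 km.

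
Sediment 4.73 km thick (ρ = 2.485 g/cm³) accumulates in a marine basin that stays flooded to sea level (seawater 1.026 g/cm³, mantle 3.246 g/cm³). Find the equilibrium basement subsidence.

3.11 km

Submarine loading: the sediment displaces seawater, and the subsidence is in turn flooded, so s (ρ_m − ρ_w) = t (ρ_sed − ρ_w).
s = 4.73 km × (2.485 − 1.026) / (3.246 − 1.026) = 3.11 km.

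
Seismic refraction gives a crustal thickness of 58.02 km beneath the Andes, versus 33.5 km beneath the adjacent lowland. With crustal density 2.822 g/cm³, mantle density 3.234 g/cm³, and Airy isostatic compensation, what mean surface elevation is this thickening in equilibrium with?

3.12 km

Excess crust Δ = 58.02 km − 33.5 km = 24.52 km, split between elevation h and root r with h + r = Δ.
Airy balance ρ_c h = (ρ_m − ρ_c) r gives r = h ρ_c/(ρ_m − ρ_c), so h (1 + ρ_c/(ρ_m − ρ_c)) = Δ, i.e. h = Δ (ρ_m − ρ_c)/ρ_m.
h = 24.52 km × 0.412/3.234 = 3.12 km.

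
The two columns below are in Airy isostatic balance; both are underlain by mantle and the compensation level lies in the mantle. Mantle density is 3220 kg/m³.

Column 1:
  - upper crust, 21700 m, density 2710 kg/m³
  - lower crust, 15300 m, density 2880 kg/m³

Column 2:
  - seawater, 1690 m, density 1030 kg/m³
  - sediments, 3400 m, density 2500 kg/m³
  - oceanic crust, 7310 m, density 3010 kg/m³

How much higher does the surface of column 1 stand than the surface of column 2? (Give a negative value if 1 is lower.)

For any compensation level in the mantle, the mantle terms cancel and isostasy reduces to e = (Σt_1 − Σt_2) − (Σ(ρt)_1 − Σ(ρt)_2) / ρ_m.
Σt_1 = 37000 m; Σt_2 = 12400 m; Σ(ρt)_1 = 102871000; Σ(ρt)_2 = 32243800 (in m·kg/m³).
e = (37000 − 12400) − (102871000 − 32243800) / 3220 = 2670 m.

2670 m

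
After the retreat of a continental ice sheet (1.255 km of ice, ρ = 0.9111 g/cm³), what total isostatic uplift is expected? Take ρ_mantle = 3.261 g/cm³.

0.351 km

Removing the load lets mantle flow back in; uplift u satisfies ρ_ice t = ρ_m u.
u = t ρ_ice/ρ_m = 1.255 km × 0.9111/3.261 = 0.351 km.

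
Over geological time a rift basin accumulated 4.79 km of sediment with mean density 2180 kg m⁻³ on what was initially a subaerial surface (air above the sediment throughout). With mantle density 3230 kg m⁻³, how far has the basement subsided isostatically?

3.23 km

Subaerial load: s = t ρ_sed / ρ_m = 4.79 km × 2180/3230 = 3.23 km.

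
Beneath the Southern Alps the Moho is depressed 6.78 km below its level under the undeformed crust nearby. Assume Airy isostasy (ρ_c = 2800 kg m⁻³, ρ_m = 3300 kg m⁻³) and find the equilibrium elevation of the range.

In Airy isostatic equilibrium: ρ_c h = (ρ_m − ρ_c) r.
h = r (ρ_m − ρ_c) / ρ_c = 6.78 km × (3300 − 2800) / 2800 = 1.21 km.

1.21 km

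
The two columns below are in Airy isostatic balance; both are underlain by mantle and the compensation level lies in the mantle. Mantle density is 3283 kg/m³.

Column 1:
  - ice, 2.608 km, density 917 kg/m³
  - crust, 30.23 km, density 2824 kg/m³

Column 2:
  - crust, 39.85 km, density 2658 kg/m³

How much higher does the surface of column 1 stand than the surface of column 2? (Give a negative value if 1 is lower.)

−1.48 km

For any compensation level in the mantle, the mantle terms cancel and isostasy reduces to e = (Σt_1 − Σt_2) − (Σ(ρt)_1 − Σ(ρt)_2) / ρ_m.
Σt_1 = 32.838 km; Σt_2 = 39.85 km; Σ(ρt)_1 = 87761.056; Σ(ρt)_2 = 105921.3 (in km·kg/m³).
e = (32.838 − 39.85) − (87761.056 − 105921.3) / 3283 = −1.48 km.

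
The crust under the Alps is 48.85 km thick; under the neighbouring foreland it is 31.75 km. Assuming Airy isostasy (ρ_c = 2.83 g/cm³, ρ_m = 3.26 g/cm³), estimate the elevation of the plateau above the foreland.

2.26 km

Excess crust Δ = 48.85 km − 31.75 km = 17.1 km, split between elevation h and root r with h + r = Δ.
Airy balance ρ_c h = (ρ_m − ρ_c) r gives r = h ρ_c/(ρ_m − ρ_c), so h (1 + ρ_c/(ρ_m − ρ_c)) = Δ, i.e. h = Δ (ρ_m − ρ_c)/ρ_m.
h = 17.1 km × 0.43/3.26 = 2.26 km.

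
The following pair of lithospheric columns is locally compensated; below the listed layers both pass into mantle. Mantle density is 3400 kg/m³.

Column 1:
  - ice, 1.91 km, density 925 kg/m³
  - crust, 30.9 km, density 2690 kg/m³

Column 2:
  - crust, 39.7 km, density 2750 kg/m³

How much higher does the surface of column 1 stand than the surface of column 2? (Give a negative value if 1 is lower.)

0.253 km

For any compensation level in the mantle, the mantle terms cancel and isostasy reduces to e = (Σt_1 − Σt_2) − (Σ(ρt)_1 − Σ(ρt)_2) / ρ_m.
Σt_1 = 32.81 km; Σt_2 = 39.7 km; Σ(ρt)_1 = 84887.75; Σ(ρt)_2 = 109175 (in km·kg/m³).
e = (32.81 − 39.7) − (84887.75 − 109175) / 3400 = 0.253 km.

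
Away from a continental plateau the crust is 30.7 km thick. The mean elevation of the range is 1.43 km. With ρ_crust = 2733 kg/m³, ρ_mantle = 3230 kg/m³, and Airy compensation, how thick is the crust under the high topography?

40 km

Root depth r = h ρ_c / (ρ_m − ρ_c) = 1.43 km × 2733 / 497 = 7.864 km.
Total thickness = T + h + r = 30.7 km + 1.43 km + 7.864 km = 40 km.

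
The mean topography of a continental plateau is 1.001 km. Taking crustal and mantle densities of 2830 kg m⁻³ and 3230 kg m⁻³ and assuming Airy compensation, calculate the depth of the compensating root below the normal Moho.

For local isostatic compensation: the weight of the topography is balanced by the buoyancy of the root, ρ_c h = (ρ_m − ρ_c) r.
r = h · ρ_c / (ρ_m − ρ_c) = 1.001 km × 2830 / (3230 − 2830) = 7.08 km.

7.08 km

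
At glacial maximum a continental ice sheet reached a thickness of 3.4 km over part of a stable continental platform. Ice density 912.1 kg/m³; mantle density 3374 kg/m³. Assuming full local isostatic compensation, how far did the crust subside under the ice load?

0.919 km

Balancing pressure at the compensation depth: the ice load ρ_ice t is balanced by mantle displaced below, ρ_m s.
s = t ρ_ice / ρ_m = 3.4 km × 912.1/3374 = 0.919 km.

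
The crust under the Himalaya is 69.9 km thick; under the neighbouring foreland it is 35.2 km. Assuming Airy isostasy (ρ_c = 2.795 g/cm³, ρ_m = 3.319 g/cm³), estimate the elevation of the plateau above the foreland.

Excess crust Δ = 69.9 km − 35.2 km = 34.7 km, split between elevation h and root r with h + r = Δ.
Airy balance ρ_c h = (ρ_m − ρ_c) r gives r = h ρ_c/(ρ_m − ρ_c), so h (1 + ρ_c/(ρ_m − ρ_c)) = Δ, i.e. h = Δ (ρ_m − ρ_c)/ρ_m.
h = 34.7 km × 0.524/3.319 = 5.48 km.

5.48 km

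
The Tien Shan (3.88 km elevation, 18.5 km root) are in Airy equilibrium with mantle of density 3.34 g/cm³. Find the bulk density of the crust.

2.76 g/cm³

ρ_c h = (ρ_m − ρ_c) r → ρ_c (h + r) = ρ_m r → ρ_c = ρ_m r / (h + r).
ρ_c = 3.34 × 18.5 km / (3.88 km + 18.5 km) = 2.76 g/cm³.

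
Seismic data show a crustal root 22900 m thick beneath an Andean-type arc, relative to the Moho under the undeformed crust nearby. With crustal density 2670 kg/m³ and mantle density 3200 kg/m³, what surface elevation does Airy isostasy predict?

In Airy isostatic equilibrium: ρ_c h = (ρ_m − ρ_c) r.
h = r (ρ_m − ρ_c) / ρ_c = 22900 m × (3200 − 2670) / 2670 = 4550 m.

4550 m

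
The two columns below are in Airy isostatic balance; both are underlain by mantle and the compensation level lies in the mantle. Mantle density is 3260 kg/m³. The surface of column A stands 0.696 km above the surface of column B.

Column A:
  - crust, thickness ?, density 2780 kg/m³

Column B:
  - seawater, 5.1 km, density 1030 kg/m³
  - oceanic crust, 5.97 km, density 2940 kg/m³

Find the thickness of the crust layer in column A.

Take the compensation level at the base of the deeper column (depth z_c below the surface of column A) and equate Σ ρ_i t_i down to z_c; mantle fills any gap and the z_c terms cancel.
Column A: x×2780 + (z_c − 0 − x)×3260
Column B: 0.696×0 + 5.1×1030 + 5.97×2940 + (z_c − 0.696 − 11.07)×3260
The z_c×3260 term appears on both sides and cancels. Collect the known terms of each column as K = Σ(ρt)_known − 3260 × (depth of known layers): K_A = 0 − 3260×0 = 0; K_B = 22804.8 − 3260×(0.696 + 11.07) = −15552.36.
Balance: K_A − x×(3260 − 2780) = K_B, so x = (K_A − K_B)/(3260 − 2780) = 15552.4/480 = 32.4 km.

32.4 km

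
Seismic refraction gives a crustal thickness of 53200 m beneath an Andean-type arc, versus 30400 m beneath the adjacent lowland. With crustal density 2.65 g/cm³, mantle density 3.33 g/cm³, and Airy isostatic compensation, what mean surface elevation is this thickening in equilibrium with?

Excess crust Δ = 53200 m − 30400 m = 22800 m, split between elevation h and root r with h + r = Δ.
Airy balance ρ_c h = (ρ_m − ρ_c) r gives r = h ρ_c/(ρ_m − ρ_c), so h (1 + ρ_c/(ρ_m − ρ_c)) = Δ, i.e. h = Δ (ρ_m − ρ_c)/ρ_m.
h = 22800 m × 0.68/3.33 = 4660 m.

4660 m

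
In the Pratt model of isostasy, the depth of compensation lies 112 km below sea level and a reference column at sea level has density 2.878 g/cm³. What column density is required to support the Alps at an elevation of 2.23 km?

Pratt balance: ρ_ref D = ρ (D + h).
ρ = ρ_ref D/(D + h) = 2.878 × 112 km/(112 km + 2.23 km) = 2.82 g/cm³.

2.82 g/cm³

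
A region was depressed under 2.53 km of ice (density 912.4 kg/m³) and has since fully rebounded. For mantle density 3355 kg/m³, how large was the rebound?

Removing the load lets mantle flow back in; uplift u satisfies ρ_ice t = ρ_m u.
u = t ρ_ice/ρ_m = 2.53 km × 912.4/3355 = 0.688 km.

0.688 km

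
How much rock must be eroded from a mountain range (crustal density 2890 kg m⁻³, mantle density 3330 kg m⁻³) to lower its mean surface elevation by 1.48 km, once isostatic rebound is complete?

11.2 km

Net drop Δ = e − u = e − e ρ_c/ρ_m = e (ρ_m − ρ_c)/ρ_m.
e = Δ ρ_m/(ρ_m − ρ_c) = 1.48 km × 3330/440 = 11.2 km.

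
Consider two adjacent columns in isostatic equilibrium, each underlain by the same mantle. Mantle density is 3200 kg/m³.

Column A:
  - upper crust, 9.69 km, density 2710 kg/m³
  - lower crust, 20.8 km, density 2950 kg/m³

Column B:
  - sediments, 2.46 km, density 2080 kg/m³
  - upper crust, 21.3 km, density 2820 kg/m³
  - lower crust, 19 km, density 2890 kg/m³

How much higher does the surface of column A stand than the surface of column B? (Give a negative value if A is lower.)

For any compensation level in the mantle, the mantle terms cancel and isostasy reduces to e = (Σt_A − Σt_B) − (Σ(ρt)_A − Σ(ρt)_B) / ρ_m.
Σt_A = 30.49 km; Σt_B = 42.76 km; Σ(ρt)_A = 87619.9; Σ(ρt)_B = 120092.8 (in km·kg/m³).
e = (30.49 − 42.76) − (87619.9 − 120092.8) / 3200 = −2.12 km.

−2.12 km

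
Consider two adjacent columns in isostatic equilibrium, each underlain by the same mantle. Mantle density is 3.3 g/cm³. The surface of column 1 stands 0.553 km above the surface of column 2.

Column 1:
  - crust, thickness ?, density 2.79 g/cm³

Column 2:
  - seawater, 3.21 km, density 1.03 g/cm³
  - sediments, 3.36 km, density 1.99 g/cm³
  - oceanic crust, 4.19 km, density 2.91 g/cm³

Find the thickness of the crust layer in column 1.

Take the compensation level at the base of the deeper column (depth z_c below the surface of column 1) and equate Σ ρ_i t_i down to z_c; mantle fills any gap and the z_c terms cancel.
Column 1: x×2.79 + (z_c − 0 − x)×3.3
Column 2: 0.553×0 + 3.21×1.03 + 3.36×1.99 + 4.19×2.91 + (z_c − 0.553 − 10.76)×3.3
The z_c×3.3 term appears on both sides and cancels. Collect the known terms of each column as K = Σ(ρt)_known − 3.3 × (depth of known layers): K_1 = 0 − 3.3×0 = 0; K_2 = 22.1856 − 3.3×(0.553 + 10.76) = −15.1473.
Balance: K_1 − x×(3.3 − 2.79) = K_2, so x = (K_1 − K_2)/(3.3 − 2.79) = 15.1473/0.51 = 29.7 km.

29.7 km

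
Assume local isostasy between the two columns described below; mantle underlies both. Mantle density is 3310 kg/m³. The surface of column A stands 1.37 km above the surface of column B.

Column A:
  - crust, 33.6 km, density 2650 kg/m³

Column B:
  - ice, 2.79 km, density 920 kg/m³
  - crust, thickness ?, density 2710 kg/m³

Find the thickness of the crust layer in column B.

Take the compensation level at the base of the deeper column (depth z_c below the surface of column A) and equate Σ ρ_i t_i down to z_c; mantle fills any gap and the z_c terms cancel.
Column A: 33.6×2650 + (z_c − 33.6)×3310
Column B: 1.37×0 + 2.79×920 + x×2710 + (z_c − 1.37 − 2.79 − x)×3310
The z_c×3310 term appears on both sides and cancels. Collect the known terms of each column as K = Σ(ρt)_known − 3310 × (depth of known layers): K_A = 89040 − 3310×33.6 = −22176; K_B = 2566.8 − 3310×(1.37 + 2.79) = −11202.8.
Balance: K_A = K_B − x×(3310 − 2710), so x = (K_B − K_A)/(3310 − 2710) = 10973.2/600 = 18.3 km.

18.3 km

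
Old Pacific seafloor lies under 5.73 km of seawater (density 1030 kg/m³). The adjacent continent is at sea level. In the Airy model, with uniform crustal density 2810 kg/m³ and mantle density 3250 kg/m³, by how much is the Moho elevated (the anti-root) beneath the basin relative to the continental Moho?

23.2 km

Balancing pressure at the compensation depth: replacing crust with seawater at the top is compensated by replacing crust with mantle at the base: d (ρ_c − ρ_w) = a (ρ_m − ρ_c).
a = d (ρ_c − ρ_w)/(ρ_m − ρ_c) = 5.73 km × 1780/440 = 23.2 km.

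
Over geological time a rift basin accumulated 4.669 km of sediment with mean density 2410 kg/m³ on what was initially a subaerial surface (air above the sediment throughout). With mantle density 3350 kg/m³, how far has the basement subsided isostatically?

3.36 km

Subaerial load: s = t ρ_sed / ρ_m = 4.669 km × 2410/3350 = 3.36 km.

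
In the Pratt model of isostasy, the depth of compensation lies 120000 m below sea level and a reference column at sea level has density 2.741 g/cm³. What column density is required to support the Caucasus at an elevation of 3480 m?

Pratt balance: ρ_ref D = ρ (D + h).
ρ = ρ_ref D/(D + h) = 2.741 × 120000 m/(120000 m + 3480 m) = 2.66 g/cm³.

2.66 g/cm³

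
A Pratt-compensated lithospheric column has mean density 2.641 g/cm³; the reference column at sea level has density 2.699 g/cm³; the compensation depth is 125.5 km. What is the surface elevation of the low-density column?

2.76 km

ρ_ref D = ρ (D + h) → h = D (ρ_ref − ρ)/ρ.
h = 125.5 km × (2.699 − 2.641)/2.641 = 2.76 km.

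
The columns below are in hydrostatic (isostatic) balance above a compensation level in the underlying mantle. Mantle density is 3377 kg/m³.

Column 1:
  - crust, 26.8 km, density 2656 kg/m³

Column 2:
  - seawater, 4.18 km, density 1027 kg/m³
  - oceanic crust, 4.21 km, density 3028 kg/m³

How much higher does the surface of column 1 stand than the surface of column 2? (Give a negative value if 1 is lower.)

For any compensation level in the mantle, the mantle terms cancel and isostasy reduces to e = (Σt_1 − Σt_2) − (Σ(ρt)_1 − Σ(ρt)_2) / ρ_m.
Σt_1 = 26.8 km; Σt_2 = 8.39 km; Σ(ρt)_1 = 71180.8; Σ(ρt)_2 = 17040.74 (in km·kg/m³).
e = (26.8 − 8.39) − (71180.8 − 17040.74) / 3377 = 2.38 km.

2.38 km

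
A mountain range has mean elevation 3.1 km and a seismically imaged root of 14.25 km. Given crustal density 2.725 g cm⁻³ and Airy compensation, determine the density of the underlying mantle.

3.32 g cm⁻³

Airy balance: ρ_c h = (ρ_m − ρ_c) r → ρ_m = ρ_c (1 + h/r).
ρ_m = 2.725 × (1 + 3.1 km/14.25 km) = 3.32 g cm⁻³.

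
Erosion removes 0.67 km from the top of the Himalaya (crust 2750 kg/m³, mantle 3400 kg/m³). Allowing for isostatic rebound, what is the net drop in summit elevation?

Rebound u = e ρ_c/ρ_m = 0.67 km × 2750/3400 = 0.5419 km.
Net surface drop = e − u = 0.67 km − 0.5419 km = e (ρ_m − ρ_c)/ρ_m = 0.128 km.

0.128 km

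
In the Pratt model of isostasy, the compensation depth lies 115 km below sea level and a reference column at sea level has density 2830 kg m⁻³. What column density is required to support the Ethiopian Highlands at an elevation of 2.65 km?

Pratt balance: ρ_ref D = ρ (D + h).
ρ = ρ_ref D/(D + h) = 2830 × 115 km/(115 km + 2.65 km) = 2770 kg m⁻³.

2770 kg m⁻³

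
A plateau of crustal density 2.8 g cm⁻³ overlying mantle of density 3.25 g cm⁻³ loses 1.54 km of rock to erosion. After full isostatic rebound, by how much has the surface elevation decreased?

0.213 km

Rebound u = e ρ_c/ρ_m = 1.54 km × 2.8/3.25 = 1.327 km.
Net surface drop = e − u = 1.54 km − 1.327 km = e (ρ_m − ρ_c)/ρ_m = 0.213 km.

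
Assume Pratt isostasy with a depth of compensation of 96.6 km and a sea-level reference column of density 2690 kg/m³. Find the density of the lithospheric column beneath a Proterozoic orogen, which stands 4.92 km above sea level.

2560 kg/m³

Pratt balance: ρ_ref D = ρ (D + h).
ρ = ρ_ref D/(D + h) = 2690 × 96.6 km/(96.6 km + 4.92 km) = 2560 kg/m³.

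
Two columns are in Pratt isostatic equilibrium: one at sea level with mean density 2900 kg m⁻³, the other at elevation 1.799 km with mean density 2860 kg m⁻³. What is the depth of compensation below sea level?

ρ_ref D = ρ (D + h) → D (ρ_ref − ρ) = ρ h.
D = ρ h/(ρ_ref − ρ) = 2860 × 1.799 km/(2900 − 2860) = 129 km.

129 km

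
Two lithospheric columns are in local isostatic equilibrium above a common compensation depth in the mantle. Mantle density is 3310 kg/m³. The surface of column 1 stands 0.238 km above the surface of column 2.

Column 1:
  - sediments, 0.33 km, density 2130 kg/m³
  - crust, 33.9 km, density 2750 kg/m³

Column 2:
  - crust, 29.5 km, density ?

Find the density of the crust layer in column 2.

Take the compensation level at the base of the deeper column (depth z_c below the surface of column 1) and equate Σ ρ_i t_i down to z_c; mantle fills any gap and the z_c terms cancel.
Column 1: 0.33×2130 + 33.9×2750 + (z_c − 34.23)×3310
Column 2: 0.238×0 + 29.5×ρ + (z_c − 0.238 − 29.5)×3310
The z_c×3310 term appears on both sides and cancels. Collect the known terms of each column as K = Σ(ρt)_known − 3310 × (depth of known layers): K_1 = 93927.9 − 3310×34.23 = −19373.4; K_2 = 0 − 3310×(0.238 + 29.5) = −98432.78.
Balance: K_1 = K_2 + 29.5×ρ, so ρ = (K_1 − K_2)/29.5 = 79059.4/29.5 = 2680 kg/m³.

2680 kg/m³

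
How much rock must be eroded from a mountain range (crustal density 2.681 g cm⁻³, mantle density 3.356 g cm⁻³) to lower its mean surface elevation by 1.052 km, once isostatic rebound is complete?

Net drop Δ = e − u = e − e ρ_c/ρ_m = e (ρ_m − ρ_c)/ρ_m.
e = Δ ρ_m/(ρ_m − ρ_c) = 1.052 km × 3.356/0.675 = 5.23 km.

5.23 km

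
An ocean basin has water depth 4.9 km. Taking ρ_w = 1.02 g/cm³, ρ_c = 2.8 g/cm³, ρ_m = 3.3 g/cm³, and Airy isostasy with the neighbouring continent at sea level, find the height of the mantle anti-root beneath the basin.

17.4 km

Balancing pressure at the compensation depth: replacing crust with seawater at the top is compensated by replacing crust with mantle at the base: d (ρ_c − ρ_w) = a (ρ_m − ρ_c).
a = d (ρ_c − ρ_w)/(ρ_m − ρ_c) = 4.9 km × 1.78/0.5 = 17.4 km.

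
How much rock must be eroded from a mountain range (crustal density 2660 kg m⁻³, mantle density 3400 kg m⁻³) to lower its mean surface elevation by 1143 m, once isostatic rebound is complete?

Net drop Δ = e − u = e − e ρ_c/ρ_m = e (ρ_m − ρ_c)/ρ_m.
e = Δ ρ_m/(ρ_m − ρ_c) = 1143 m × 3400/740 = 5250 m.

5250 m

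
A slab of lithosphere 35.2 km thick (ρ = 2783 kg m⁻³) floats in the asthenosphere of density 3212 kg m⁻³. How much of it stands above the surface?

Floating equilibrium: submerged depth d = t ρ_obj/ρ_fluid = 35.2 km × 2783/3212 = 30.5 km.
Freeboard = t − d = 35.2 km − 30.5 km = 4.7 km.

4.7 km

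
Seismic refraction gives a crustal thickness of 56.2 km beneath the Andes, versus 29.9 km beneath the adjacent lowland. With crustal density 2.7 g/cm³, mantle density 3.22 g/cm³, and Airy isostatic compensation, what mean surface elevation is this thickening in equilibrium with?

4.25 km

Excess crust Δ = 56.2 km − 29.9 km = 26.3 km, split between elevation h and root r with h + r = Δ.
Airy balance ρ_c h = (ρ_m − ρ_c) r gives r = h ρ_c/(ρ_m − ρ_c), so h (1 + ρ_c/(ρ_m − ρ_c)) = Δ, i.e. h = Δ (ρ_m − ρ_c)/ρ_m.
h = 26.3 km × 0.52/3.22 = 4.25 km.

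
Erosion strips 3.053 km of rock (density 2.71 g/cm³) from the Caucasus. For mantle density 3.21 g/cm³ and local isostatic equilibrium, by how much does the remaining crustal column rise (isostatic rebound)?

Unloading: uplift u = e ρ_c/ρ_m = 3.053 km × 2.71/3.21 = 2.58 km.

2.58 km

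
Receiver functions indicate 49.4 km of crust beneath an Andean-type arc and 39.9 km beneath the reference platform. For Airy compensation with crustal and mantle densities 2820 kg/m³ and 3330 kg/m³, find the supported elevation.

1.45 km

Excess crust Δ = 49.4 km − 39.9 km = 9.5 km, split between elevation h and root r with h + r = Δ.
Airy balance ρ_c h = (ρ_m − ρ_c) r gives r = h ρ_c/(ρ_m − ρ_c), so h (1 + ρ_c/(ρ_m − ρ_c)) = Δ, i.e. h = Δ (ρ_m − ρ_c)/ρ_m.
h = 9.5 km × 510/3330 = 1.45 km.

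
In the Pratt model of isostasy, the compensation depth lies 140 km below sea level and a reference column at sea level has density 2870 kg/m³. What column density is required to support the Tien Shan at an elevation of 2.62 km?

Pratt balance: ρ_ref D = ρ (D + h).
ρ = ρ_ref D/(D + h) = 2870 × 140 km/(140 km + 2.62 km) = 2820 kg/m³.

2820 kg/m³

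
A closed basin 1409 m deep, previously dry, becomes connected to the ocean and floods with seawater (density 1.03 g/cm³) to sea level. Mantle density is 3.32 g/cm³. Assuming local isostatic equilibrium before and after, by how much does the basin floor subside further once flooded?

After flooding the water column is d + s deep. Its weight must equal the weight of mantle displaced by the extra subsidence s: (d + s) ρ_w = s ρ_m.
s = d ρ_w / (ρ_m − ρ_w) = 1409 m × 1.03/(3.32 − 1.03) = 634 m.

634 m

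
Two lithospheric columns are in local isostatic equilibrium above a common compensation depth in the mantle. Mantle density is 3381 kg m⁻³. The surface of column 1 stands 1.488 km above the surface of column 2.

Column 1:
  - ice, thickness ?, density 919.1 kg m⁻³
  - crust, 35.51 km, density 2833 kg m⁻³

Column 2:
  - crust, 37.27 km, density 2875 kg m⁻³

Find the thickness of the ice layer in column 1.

Take the compensation level at the base of the deeper column (depth z_c below the surface of column 1) and equate Σ ρ_i t_i down to z_c; mantle fills any gap and the z_c terms cancel.
Column 1: x×919.1 + 35.51×2833 + (z_c − 35.51 − x)×3381
Column 2: 1.488×0 + 37.27×2875 + (z_c − 1.488 − 37.27)×3381
The z_c×3381 term appears on both sides and cancels. Collect the known terms of each column as K = Σ(ρt)_known − 3381 × (depth of known layers): K_1 = 100599.83 − 3381×35.51 = −19459.48; K_2 = 107151.25 − 3381×(1.488 + 37.27) = −23889.548.
Balance: K_1 − x×(3381 − 919.1) = K_2, so x = (K_1 − K_2)/(3381 − 919.1) = 4430.07/2461.9 = 1.8 km.

1.8 km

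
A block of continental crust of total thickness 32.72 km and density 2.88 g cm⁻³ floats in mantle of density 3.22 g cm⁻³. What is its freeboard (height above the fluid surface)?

Floating equilibrium: submerged depth d = t ρ_obj/ρ_fluid = 32.72 km × 2.88/3.22 = 29.27 km.
Freeboard = t − d = 32.72 km − 29.27 km = 3.45 km.

3.45 km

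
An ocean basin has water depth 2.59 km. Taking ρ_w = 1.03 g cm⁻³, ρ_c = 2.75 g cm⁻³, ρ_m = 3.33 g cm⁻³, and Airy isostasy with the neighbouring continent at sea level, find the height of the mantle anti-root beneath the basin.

In Airy isostatic equilibrium: replacing crust with seawater at the top is compensated by replacing crust with mantle at the base: d (ρ_c − ρ_w) = a (ρ_m − ρ_c).
a = d (ρ_c − ρ_w)/(ρ_m − ρ_c) = 2.59 km × 1.72/0.58 = 7.68 km.

7.68 km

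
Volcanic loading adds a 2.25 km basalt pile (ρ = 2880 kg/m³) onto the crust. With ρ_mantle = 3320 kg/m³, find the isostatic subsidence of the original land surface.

1.95 km

Subaerial loading: s = t ρ_load / ρ_m.
s = 2.25 km × 2880/3320 = 1.95 km.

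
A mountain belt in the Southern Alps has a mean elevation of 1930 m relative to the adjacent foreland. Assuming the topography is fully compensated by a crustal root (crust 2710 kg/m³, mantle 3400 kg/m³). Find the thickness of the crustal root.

Isostatic balance requires: the weight of the topography is balanced by the buoyancy of the root, ρ_c h = (ρ_m − ρ_c) r.
r = h · ρ_c / (ρ_m − ρ_c) = 1930 m × 2710 / (3400 − 2710) = 7580 m.

7580 m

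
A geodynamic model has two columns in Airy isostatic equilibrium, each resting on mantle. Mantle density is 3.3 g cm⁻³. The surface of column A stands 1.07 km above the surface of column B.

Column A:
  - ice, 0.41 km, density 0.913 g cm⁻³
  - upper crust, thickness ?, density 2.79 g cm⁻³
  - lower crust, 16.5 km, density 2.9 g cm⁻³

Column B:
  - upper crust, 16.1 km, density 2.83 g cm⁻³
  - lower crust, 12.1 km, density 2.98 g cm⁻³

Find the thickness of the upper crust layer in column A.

Take the compensation level at the base of the deeper column (depth z_c below the surface of column A) and equate Σ ρ_i t_i down to z_c; mantle fills any gap and the z_c terms cancel.
Column A: 0.41×0.913 + x×2.79 + 16.5×2.9 + (z_c − 16.91 − x)×3.3
Column B: 1.07×0 + 16.1×2.83 + 12.1×2.98 + (z_c − 1.07 − 28.2)×3.3
The z_c×3.3 term appears on both sides and cancels. Collect the known terms of each column as K = Σ(ρt)_known − 3.3 × (depth of known layers): K_A = 48.22433 − 3.3×16.91 = −7.57867; K_B = 81.621 − 3.3×(1.07 + 28.2) = −14.97.
Balance: K_A − x×(3.3 − 2.79) = K_B, so x = (K_A − K_B)/(3.3 − 2.79) = 7.39133/0.51 = 14.5 km.

14.5 km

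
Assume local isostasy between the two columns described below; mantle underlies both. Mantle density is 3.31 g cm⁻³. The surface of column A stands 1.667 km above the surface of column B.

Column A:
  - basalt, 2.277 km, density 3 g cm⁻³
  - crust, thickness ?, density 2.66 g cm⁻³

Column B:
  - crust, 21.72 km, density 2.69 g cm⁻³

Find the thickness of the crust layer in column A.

Take the compensation level at the base of the deeper column (depth z_c below the surface of column A) and equate Σ ρ_i t_i down to z_c; mantle fills any gap and the z_c terms cancel.
Column A: 2.277×3 + x×2.66 + (z_c − 2.277 − x)×3.31
Column B: 1.667×0 + 21.72×2.69 + (z_c − 1.667 − 21.72)×3.31
The z_c×3.31 term appears on both sides and cancels. Collect the known terms of each column as K = Σ(ρt)_known − 3.31 × (depth of known layers): K_A = 6.831 − 3.31×2.277 = −0.70587; K_B = 58.4268 − 3.31×(1.667 + 21.72) = −18.98417.
Balance: K_A − x×(3.31 − 2.66) = K_B, so x = (K_A − K_B)/(3.31 − 2.66) = 18.2783/0.65 = 28.1 km.

28.1 km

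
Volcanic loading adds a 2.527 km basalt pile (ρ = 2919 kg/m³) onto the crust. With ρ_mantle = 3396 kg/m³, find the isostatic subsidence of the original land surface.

Subaerial loading: s = t ρ_load / ρ_m.
s = 2.527 km × 2919/3396 = 2.17 km.

2.17 km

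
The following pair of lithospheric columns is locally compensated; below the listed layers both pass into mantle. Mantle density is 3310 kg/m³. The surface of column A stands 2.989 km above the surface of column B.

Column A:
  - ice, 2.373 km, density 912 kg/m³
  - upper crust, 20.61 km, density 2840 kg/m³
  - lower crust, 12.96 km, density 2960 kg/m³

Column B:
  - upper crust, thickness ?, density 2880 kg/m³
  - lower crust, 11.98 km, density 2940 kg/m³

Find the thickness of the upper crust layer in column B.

Take the compensation level at the base of the deeper column (depth z_c below the surface of column A) and equate Σ ρ_i t_i down to z_c; mantle fills any gap and the z_c terms cancel.
Column A: 2.373×912 + 20.61×2840 + 12.96×2960 + (z_c − 35.943)×3310
Column B: 2.989×0 + x×2880 + 11.98×2940 + (z_c − 2.989 − 11.98 − x)×3310
The z_c×3310 term appears on both sides and cancels. Collect the known terms of each column as K = Σ(ρt)_known − 3310 × (depth of known layers): K_A = 99058.176 − 3310×35.943 = −19913.154; K_B = 35221.2 − 3310×(2.989 + 11.98) = −14326.19.
Balance: K_A = K_B − x×(3310 − 2880), so x = (K_B − K_A)/(3310 − 2880) = 5586.96/430 = 13 km.

13 km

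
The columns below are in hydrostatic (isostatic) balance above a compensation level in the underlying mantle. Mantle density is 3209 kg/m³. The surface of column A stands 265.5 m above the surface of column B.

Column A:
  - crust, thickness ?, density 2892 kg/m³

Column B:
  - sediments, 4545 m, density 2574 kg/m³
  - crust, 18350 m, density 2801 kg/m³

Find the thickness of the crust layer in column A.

Take the compensation level at the base of the deeper column (depth z_c below the surface of column A) and equate Σ ρ_i t_i down to z_c; mantle fills any gap and the z_c terms cancel.
Column A: x×2892 + (z_c − 0 − x)×3209
Column B: 265.5×0 + 4545×2574 + 18350×2801 + (z_c − 265.5 − 22895)×3209
The z_c×3209 term appears on both sides and cancels. Collect the known terms of each column as K = Σ(ρt)_known − 3209 × (depth of known layers): K_A = 0 − 3209×0 = 0; K_B = 63097180 − 3209×(265.5 + 22895) = −11224864.5.
Balance: K_A − x×(3209 − 2892) = K_B, so x = (K_A − K_B)/(3209 − 2892) = 11224900/317 = 35400 m.

35400 m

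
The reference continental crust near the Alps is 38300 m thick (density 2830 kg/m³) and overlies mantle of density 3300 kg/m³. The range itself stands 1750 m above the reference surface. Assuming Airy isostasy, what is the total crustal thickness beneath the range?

50600 m

Root depth r = h ρ_c / (ρ_m − ρ_c) = 1750 m × 2830 / 470 = 10540 m.
Total thickness = T + h + r = 38300 m + 1750 m + 10540 m = 50600 m.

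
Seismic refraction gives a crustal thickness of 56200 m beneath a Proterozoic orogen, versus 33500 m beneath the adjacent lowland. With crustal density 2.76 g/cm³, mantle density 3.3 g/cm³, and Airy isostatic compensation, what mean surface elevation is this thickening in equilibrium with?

3710 m

Excess crust Δ = 56200 m − 33500 m = 22700 m, split between elevation h and root r with h + r = Δ.
Airy balance ρ_c h = (ρ_m − ρ_c) r gives r = h ρ_c/(ρ_m − ρ_c), so h (1 + ρ_c/(ρ_m − ρ_c)) = Δ, i.e. h = Δ (ρ_m − ρ_c)/ρ_m.
h = 22700 m × 0.54/3.3 = 3710 m.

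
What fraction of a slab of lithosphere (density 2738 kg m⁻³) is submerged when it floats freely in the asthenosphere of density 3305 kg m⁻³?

Submerged fraction = ρ_obj/ρ_fluid = 2738/3305 = 82.8%.

82.8%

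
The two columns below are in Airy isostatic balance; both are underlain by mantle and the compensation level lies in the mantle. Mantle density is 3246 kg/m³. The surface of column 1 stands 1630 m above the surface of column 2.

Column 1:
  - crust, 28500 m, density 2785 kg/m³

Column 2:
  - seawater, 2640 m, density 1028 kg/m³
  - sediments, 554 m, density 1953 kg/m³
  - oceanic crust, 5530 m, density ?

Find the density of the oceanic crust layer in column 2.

Take the compensation level at the base of the deeper column (depth z_c below the surface of column 1) and equate Σ ρ_i t_i down to z_c; mantle fills any gap and the z_c terms cancel.
Column 1: 28500×2785 + (z_c − 28500)×3246
Column 2: 1630×0 + 2640×1028 + 554×1953 + 5530×ρ + (z_c − 1630 − 8724)×3246
The z_c×3246 term appears on both sides and cancels. Collect the known terms of each column as K = Σ(ρt)_known − 3246 × (depth of known layers): K_1 = 79372500 − 3246×28500 = −13138500; K_2 = 3795882 − 3246×(1630 + 8724) = −29813202.
Balance: K_1 = K_2 + 5530×ρ, so ρ = (K_1 − K_2)/5530 = 16674700/5530 = 3020 kg/m³.

3020 kg/m³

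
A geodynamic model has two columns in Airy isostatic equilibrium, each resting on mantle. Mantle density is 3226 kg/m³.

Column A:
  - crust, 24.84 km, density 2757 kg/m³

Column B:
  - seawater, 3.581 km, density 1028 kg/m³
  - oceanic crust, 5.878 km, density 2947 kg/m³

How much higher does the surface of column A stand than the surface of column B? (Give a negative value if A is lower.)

0.663 km

For any compensation level in the mantle, the mantle terms cancel and isostasy reduces to e = (Σt_A − Σt_B) − (Σ(ρt)_A − Σ(ρt)_B) / ρ_m.
Σt_A = 24.84 km; Σt_B = 9.459 km; Σ(ρt)_A = 68483.88; Σ(ρt)_B = 21003.734 (in km·kg/m³).
e = (24.84 − 9.459) − (68483.88 − 21003.734) / 3226 = 0.663 km.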